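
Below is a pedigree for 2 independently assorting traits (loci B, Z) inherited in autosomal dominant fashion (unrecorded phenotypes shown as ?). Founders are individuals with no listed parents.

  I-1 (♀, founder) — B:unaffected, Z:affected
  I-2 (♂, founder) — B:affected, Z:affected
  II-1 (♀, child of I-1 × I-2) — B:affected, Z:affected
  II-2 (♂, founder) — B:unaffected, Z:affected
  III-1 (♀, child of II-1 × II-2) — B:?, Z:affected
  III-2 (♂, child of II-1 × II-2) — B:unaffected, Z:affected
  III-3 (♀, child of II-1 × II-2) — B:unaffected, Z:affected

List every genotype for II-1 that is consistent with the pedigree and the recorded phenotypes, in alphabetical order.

B/I-1 un ·: bb
B/I-2 aff ·: Bb|BB
B/II-1 aff I-1×I-2: Bb
B/II-2 un ·: bb
B/III-1 ? II-1×II-2: bb|Bb
B/III-2 un II-1×II-2: bb
B/III-3 un II-1×II-2: bb
⇒ B over [I-1,I-2,II-1,II-2,III-1,III-2,III-3]: 4 consistent
Z/I-1 aff ·: Zz|ZZ
Z/I-2 aff ·: Zz|ZZ
Z/II-1 aff I-1×I-2: Zz|ZZ
Z/II-2 aff ·: Zz|ZZ
Z/III-1 aff II-1×II-2: Zz|ZZ
Z/III-2 aff II-1×II-2: Zz|ZZ
Z/III-3 aff II-1×II-2: Zz|ZZ
⇒ Z over [I-1,I-2,II-1,II-2,III-1,III-2,III-3]: 84 consistent

II-1 ∈ {Bb ZZ, Bb Zz}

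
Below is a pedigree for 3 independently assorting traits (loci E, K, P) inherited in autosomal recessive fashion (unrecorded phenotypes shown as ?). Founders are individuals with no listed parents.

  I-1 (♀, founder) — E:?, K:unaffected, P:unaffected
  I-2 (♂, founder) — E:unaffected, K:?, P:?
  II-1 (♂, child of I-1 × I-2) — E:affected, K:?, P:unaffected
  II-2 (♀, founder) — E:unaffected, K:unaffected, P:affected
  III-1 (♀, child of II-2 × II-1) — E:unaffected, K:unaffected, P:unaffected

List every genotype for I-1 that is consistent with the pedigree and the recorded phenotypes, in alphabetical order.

E/I-1 ? ·: Ee|ee
E/I-2 un ·: Ee
E/II-1 aff I-1×I-2: ee
E/II-2 un ·: EE|Ee
E/III-1 un II-2×II-1: Ee
⇒ E over [I-1,I-2,II-1,II-2,III-1]: 4 consistent
K/I-1 un ·: KK|Kk
K/I-2 ? ·: KK|Kk|kk
K/II-1 ? I-1×I-2: KK|Kk|kk
K/II-2 un ·: KK|Kk
K/III-1 un II-2×II-1: KK|Kk
⇒ K over [I-1,I-2,II-1,II-2,III-1]: 36 consistent
P/I-1 un ·: PP|Pp
P/I-2 ? ·: PP|Pp|pp
P/II-1 un I-1×I-2: PP|Pp
P/II-2 aff ·: pp
P/III-1 un II-2×II-1: Pp
⇒ P over [I-1,I-2,II-1,II-2,III-1]: 9 consistent

I-1 ∈ {Ee KK PP, Ee KK Pp, Ee Kk PP, Ee Kk Pp, ee KK PP, ee KK Pp, ee Kk PP, ee Kk Pp}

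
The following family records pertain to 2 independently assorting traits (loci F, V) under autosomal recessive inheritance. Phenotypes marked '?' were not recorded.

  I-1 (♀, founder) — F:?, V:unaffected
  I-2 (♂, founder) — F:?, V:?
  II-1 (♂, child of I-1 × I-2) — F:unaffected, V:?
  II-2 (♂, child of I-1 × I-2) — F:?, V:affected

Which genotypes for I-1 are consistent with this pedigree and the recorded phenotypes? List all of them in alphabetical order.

F/I-1 ? ·: FF|Ff|ff
F/I-2 ? ·: FF|Ff|ff
F/II-1 un I-1×I-2: FF|Ff
F/II-2 ? I-1×I-2: FF|Ff|ff
⇒ F over [I-1,I-2,II-1,II-2]: 21 consistent
V/I-1 un ·: Vv
V/I-2 ? ·: Vv|vv
V/II-1 ? I-1×I-2: VV|Vv|vv
V/II-2 aff I-1×I-2: vv
⇒ V over [I-1,I-2,II-1,II-2]: 5 consistent

I-1 ∈ {FF Vv, Ff Vv, ff Vv}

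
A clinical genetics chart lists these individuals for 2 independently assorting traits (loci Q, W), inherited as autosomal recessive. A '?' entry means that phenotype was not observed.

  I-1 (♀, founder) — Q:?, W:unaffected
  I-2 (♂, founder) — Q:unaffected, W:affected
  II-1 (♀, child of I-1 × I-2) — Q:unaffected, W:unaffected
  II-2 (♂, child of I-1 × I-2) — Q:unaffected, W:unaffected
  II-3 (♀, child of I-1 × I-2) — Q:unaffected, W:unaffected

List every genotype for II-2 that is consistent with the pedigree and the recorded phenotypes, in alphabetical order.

II-2 ∈ {QQ Ww, Qq Ww}

Q/I-1 ? ·: QQ|Qq|qq
Q/I-2 un ·: QQ|Qq
Q/II-1 un I-1×I-2: QQ|Qq
Q/II-2 un I-1×I-2: QQ|Qq
Q/II-3 un I-1×I-2: QQ|Qq
⇒ Q over [I-1,I-2,II-1,II-2,II-3]: 27 consistent
W/I-1 un ·: WW|Ww
W/I-2 aff ·: ww
W/II-1 un I-1×I-2: Ww
W/II-2 un I-1×I-2: Ww
W/II-3 un I-1×I-2: Ww
⇒ W over [I-1,I-2,II-1,II-2,II-3]: 2 consistent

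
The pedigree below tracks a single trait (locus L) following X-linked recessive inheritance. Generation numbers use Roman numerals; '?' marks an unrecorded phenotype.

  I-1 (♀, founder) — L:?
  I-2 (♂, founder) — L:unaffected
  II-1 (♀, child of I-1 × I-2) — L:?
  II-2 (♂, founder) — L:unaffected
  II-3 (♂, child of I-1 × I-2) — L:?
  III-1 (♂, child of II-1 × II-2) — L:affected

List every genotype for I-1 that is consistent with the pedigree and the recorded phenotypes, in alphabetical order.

I-1 ∈ {X^LX^l, X^lX^l}

L/I-1 ? ·: X^LX^l|X^lX^l
L/I-2 un ·: X^LY
L/II-1 ? I-1×I-2: X^LX^l
L/II-2 un ·: X^LY
L/II-3 ? I-1×I-2: X^LY|X^lY
L/III-1 aff II-1×II-2: X^lY
⇒ L over [I-1,I-2,II-1,II-2,II-3,III-1]: 3 consistent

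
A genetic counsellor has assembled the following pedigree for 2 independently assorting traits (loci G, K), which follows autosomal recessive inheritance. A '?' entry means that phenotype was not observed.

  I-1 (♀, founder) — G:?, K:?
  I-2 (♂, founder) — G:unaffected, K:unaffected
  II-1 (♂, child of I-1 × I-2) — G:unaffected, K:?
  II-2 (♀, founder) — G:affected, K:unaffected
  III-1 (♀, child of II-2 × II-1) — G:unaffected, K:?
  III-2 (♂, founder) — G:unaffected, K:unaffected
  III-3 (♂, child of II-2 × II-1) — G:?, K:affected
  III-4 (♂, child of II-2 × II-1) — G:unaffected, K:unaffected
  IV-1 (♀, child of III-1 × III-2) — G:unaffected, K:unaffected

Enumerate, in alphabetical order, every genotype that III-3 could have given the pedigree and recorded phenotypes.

III-3 ∈ {Gg kk, gg kk}

G/I-1 ? ·: GG|Gg|gg
G/I-2 un ·: GG|Gg
G/II-1 un I-1×I-2: GG|Gg
G/II-2 aff ·: gg
G/III-1 un II-2×II-1: Gg
G/III-2 un ·: GG|Gg
G/III-3 ? II-2×II-1: Gg|gg
G/III-4 un II-2×II-1: Gg
G/IV-1 un III-1×III-2: GG|Gg
⇒ G over [I-1,I-2,II-1,II-2,III-1,III-2,III-3,III-4,IV-1]: 56 consistent
K/I-1 ? ·: KK|Kk|kk
K/I-2 un ·: KK|Kk
K/II-1 ? I-1×I-2: Kk|kk
K/II-2 un ·: Kk
K/III-1 ? II-2×II-1: KK|Kk|kk
K/III-2 un ·: KK|Kk
K/III-3 aff II-2×II-1: kk
K/III-4 un II-2×II-1: KK|Kk
K/IV-1 un III-1×III-2: KK|Kk
⇒ K over [I-1,I-2,II-1,II-2,III-1,III-2,III-3,III-4,IV-1]: 102 consistent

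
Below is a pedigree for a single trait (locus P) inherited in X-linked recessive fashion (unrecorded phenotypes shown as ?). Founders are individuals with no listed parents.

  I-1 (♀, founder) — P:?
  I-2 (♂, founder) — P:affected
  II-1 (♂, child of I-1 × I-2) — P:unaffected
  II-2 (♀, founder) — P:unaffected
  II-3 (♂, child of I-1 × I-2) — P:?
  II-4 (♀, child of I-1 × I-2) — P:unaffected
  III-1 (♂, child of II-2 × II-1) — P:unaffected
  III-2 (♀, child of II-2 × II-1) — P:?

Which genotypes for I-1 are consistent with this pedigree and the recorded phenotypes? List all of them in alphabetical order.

P/I-1 ? ·: X^PX^P|X^PX^p
P/I-2 aff ·: X^pY
P/II-1 un I-1×I-2: X^PY
P/II-2 un ·: X^PX^P|X^PX^p
P/II-3 ? I-1×I-2: X^PY|X^pY
P/II-4 un I-1×I-2: X^PX^p
P/III-1 un II-2×II-1: X^PY
P/III-2 ? II-2×II-1: X^PX^P|X^PX^p
⇒ P over [I-1,I-2,II-1,II-2,II-3,II-4,III-1,III-2]: 9 consistent

I-1 ∈ {X^PX^P, X^PX^p}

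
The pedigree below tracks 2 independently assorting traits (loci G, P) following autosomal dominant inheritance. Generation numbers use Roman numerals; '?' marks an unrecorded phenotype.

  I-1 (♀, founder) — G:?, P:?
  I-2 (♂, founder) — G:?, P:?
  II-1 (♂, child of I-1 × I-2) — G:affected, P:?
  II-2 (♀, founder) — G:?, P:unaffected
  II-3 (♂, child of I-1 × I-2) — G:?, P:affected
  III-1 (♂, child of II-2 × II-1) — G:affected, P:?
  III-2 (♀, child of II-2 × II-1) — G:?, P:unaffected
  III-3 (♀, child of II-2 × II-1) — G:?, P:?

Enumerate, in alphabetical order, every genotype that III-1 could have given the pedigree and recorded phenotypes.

III-1 ∈ {GG Pp, GG pp, Gg Pp, Gg pp}

G/I-1 ? ·: gg|Gg|GG
G/I-2 ? ·: gg|Gg|GG
G/II-1 aff I-1×I-2: Gg|GG
G/II-2 ? ·: gg|Gg|GG
G/II-3 ? I-1×I-2: gg|Gg|GG
G/III-1 aff II-2×II-1: Gg|GG
G/III-2 ? II-2×II-1: gg|Gg|GG
G/III-3 ? II-2×II-1: gg|Gg|GG
⇒ G over [I-1,I-2,II-1,II-2,II-3,III-1,III-2,III-3]: 470 consistent
P/I-1 ? ·: pp|Pp|PP
P/I-2 ? ·: pp|Pp|PP
P/II-1 ? I-1×I-2: pp|Pp
P/II-2 un ·: pp
P/II-3 aff I-1×I-2: Pp|PP
P/III-1 ? II-2×II-1: pp|Pp
P/III-2 un II-2×II-1: pp
P/III-3 ? II-2×II-1: pp|Pp
⇒ P over [I-1,I-2,II-1,II-2,II-3,III-1,III-2,III-3]: 44 consistent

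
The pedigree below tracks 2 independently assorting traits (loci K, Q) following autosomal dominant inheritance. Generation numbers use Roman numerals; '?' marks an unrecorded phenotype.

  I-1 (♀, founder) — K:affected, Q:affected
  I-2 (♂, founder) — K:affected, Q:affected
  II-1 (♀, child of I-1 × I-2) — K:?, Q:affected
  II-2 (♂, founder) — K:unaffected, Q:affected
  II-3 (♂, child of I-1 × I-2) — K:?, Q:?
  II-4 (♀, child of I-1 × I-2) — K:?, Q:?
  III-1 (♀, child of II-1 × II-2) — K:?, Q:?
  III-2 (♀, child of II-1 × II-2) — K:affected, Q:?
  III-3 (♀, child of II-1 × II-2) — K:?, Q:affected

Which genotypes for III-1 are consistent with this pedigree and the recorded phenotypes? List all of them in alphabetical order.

III-1 ∈ {Kk QQ, Kk Qq, Kk qq, kk QQ, kk Qq, kk qq}

K/I-1 aff ·: Kk|KK
K/I-2 aff ·: Kk|KK
K/II-1 ? I-1×I-2: Kk|KK
K/II-2 un ·: kk
K/II-3 ? I-1×I-2: kk|Kk|KK
K/II-4 ? I-1×I-2: kk|Kk|KK
K/III-1 ? II-1×II-2: kk|Kk
K/III-2 aff II-1×II-2: Kk
K/III-3 ? II-1×II-2: kk|Kk
⇒ K over [I-1,I-2,II-1,II-2,II-3,II-4,III-1,III-2,III-3]: 86 consistent
Q/I-1 aff ·: Qq|QQ
Q/I-2 aff ·: Qq|QQ
Q/II-1 aff I-1×I-2: Qq|QQ
Q/II-2 aff ·: Qq|QQ
Q/II-3 ? I-1×I-2: qq|Qq|QQ
Q/II-4 ? I-1×I-2: qq|Qq|QQ
Q/III-1 ? II-1×II-2: qq|Qq|QQ
Q/III-2 ? II-1×II-2: qq|Qq|QQ
Q/III-3 aff II-1×II-2: Qq|QQ
⇒ Q over [I-1,I-2,II-1,II-2,II-3,II-4,III-1,III-2,III-3]: 604 consistent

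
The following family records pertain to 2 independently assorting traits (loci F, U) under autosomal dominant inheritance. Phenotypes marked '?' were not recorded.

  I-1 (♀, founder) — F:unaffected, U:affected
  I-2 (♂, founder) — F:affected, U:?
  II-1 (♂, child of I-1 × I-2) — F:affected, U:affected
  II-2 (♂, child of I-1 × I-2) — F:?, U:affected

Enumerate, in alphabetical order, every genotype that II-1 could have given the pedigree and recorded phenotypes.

II-1 ∈ {Ff UU, Ff Uu}

F/I-1 un ·: ff
F/I-2 aff ·: Ff|FF
F/II-1 aff I-1×I-2: Ff
F/II-2 ? I-1×I-2: ff|Ff
⇒ F over [I-1,I-2,II-1,II-2]: 3 consistent
U/I-1 aff ·: Uu|UU
U/I-2 ? ·: uu|Uu|UU
U/II-1 aff I-1×I-2: Uu|UU
U/II-2 aff I-1×I-2: Uu|UU
⇒ U over [I-1,I-2,II-1,II-2]: 15 consistent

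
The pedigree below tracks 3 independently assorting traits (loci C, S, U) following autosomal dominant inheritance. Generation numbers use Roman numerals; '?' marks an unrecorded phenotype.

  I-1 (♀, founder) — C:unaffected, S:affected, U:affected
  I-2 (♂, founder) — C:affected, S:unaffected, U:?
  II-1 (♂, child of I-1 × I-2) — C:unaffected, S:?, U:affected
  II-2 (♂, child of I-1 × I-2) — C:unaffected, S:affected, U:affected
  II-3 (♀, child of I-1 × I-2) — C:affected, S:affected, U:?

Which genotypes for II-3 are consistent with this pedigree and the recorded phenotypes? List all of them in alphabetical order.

II-3 ∈ {Cc Ss UU, Cc Ss Uu, Cc Ss uu}

C/I-1 un ·: cc
C/I-2 aff ·: Cc
C/II-1 un I-1×I-2: cc
C/II-2 un I-1×I-2: cc
C/II-3 aff I-1×I-2: Cc
⇒ C over [I-1,I-2,II-1,II-2,II-3]: 1 consistent
S/I-1 aff ·: Ss|SS
S/I-2 un ·: ss
S/II-1 ? I-1×I-2: ss|Ss
S/II-2 aff I-1×I-2: Ss
S/II-3 aff I-1×I-2: Ss
⇒ S over [I-1,I-2,II-1,II-2,II-3]: 3 consistent
U/I-1 aff ·: Uu|UU
U/I-2 ? ·: uu|Uu|UU
U/II-1 aff I-1×I-2: Uu|UU
U/II-2 aff I-1×I-2: Uu|UU
U/II-3 ? I-1×I-2: uu|Uu|UU
⇒ U over [I-1,I-2,II-1,II-2,II-3]: 32 consistent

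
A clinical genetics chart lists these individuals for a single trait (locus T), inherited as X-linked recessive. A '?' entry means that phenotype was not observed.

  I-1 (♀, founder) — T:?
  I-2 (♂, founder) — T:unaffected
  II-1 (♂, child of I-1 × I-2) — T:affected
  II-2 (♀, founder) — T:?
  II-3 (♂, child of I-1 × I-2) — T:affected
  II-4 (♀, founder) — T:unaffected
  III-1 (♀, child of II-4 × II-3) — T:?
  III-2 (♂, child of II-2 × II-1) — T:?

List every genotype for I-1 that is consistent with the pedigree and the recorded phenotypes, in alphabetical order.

T/I-1 ? ·: X^TX^t|X^tX^t
T/I-2 un ·: X^TY
T/II-1 aff I-1×I-2: X^tY
T/II-2 ? ·: X^TX^T|X^TX^t|X^tX^t
T/II-3 aff I-1×I-2: X^tY
T/II-4 un ·: X^TX^T|X^TX^t
T/III-1 ? II-4×II-3: X^TX^t|X^tX^t
T/III-2 ? II-2×II-1: X^TY|X^tY
⇒ T over [I-1,I-2,II-1,II-2,II-3,II-4,III-1,III-2]: 24 consistent

I-1 ∈ {X^TX^t, X^tX^t}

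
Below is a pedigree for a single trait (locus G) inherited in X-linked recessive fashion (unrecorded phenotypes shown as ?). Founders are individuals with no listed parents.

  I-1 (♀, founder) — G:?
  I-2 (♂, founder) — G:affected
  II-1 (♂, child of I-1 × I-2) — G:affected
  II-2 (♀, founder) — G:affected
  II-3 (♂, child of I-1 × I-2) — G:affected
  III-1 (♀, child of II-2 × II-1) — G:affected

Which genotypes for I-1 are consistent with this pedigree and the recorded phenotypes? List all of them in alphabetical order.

G/I-1 ? ·: X^GX^g|X^gX^g
G/I-2 aff ·: X^gY
G/II-1 aff I-1×I-2: X^gY
G/II-2 aff ·: X^gX^g
G/II-3 aff I-1×I-2: X^gY
G/III-1 aff II-2×II-1: X^gX^g
⇒ G over [I-1,I-2,II-1,II-2,II-3,III-1]: 2 consistent

I-1 ∈ {X^GX^g, X^gX^g}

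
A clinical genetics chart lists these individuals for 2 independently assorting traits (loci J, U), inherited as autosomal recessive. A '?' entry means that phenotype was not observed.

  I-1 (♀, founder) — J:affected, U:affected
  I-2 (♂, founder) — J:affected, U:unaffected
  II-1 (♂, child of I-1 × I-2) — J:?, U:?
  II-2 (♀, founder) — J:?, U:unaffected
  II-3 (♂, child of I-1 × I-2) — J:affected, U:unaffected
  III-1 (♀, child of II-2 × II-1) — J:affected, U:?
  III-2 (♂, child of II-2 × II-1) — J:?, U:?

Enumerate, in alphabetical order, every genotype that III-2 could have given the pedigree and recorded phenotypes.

J/I-1 aff ·: jj
J/I-2 aff ·: jj
J/II-1 ? I-1×I-2: jj
J/II-2 ? ·: Jj|jj
J/II-3 aff I-1×I-2: jj
J/III-1 aff II-2×II-1: jj
J/III-2 ? II-2×II-1: Jj|jj
⇒ J over [I-1,I-2,II-1,II-2,II-3,III-1,III-2]: 3 consistent
U/I-1 aff ·: uu
U/I-2 un ·: UU|Uu
U/II-1 ? I-1×I-2: Uu|uu
U/II-2 un ·: UU|Uu
U/II-3 un I-1×I-2: Uu
U/III-1 ? II-2×II-1: UU|Uu|uu
U/III-2 ? II-2×II-1: UU|Uu|uu
⇒ U over [I-1,I-2,II-1,II-2,II-3,III-1,III-2]: 31 consistent

III-2 ∈ {Jj UU, Jj Uu, Jj uu, jj UU, jj Uu, jj uu}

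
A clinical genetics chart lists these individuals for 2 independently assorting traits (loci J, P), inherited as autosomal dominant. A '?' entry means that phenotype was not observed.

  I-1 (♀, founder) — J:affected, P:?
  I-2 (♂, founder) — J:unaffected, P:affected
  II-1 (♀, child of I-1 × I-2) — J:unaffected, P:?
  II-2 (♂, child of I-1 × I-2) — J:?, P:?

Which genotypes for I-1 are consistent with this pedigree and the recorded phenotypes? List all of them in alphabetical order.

J/I-1 aff ·: Jj
J/I-2 un ·: jj
J/II-1 un I-1×I-2: jj
J/II-2 ? I-1×I-2: jj|Jj
⇒ J over [I-1,I-2,II-1,II-2]: 2 consistent
P/I-1 ? ·: pp|Pp|PP
P/I-2 aff ·: Pp|PP
P/II-1 ? I-1×I-2: pp|Pp|PP
P/II-2 ? I-1×I-2: pp|Pp|PP
⇒ P over [I-1,I-2,II-1,II-2]: 23 consistent

I-1 ∈ {Jj PP, Jj Pp, Jj pp}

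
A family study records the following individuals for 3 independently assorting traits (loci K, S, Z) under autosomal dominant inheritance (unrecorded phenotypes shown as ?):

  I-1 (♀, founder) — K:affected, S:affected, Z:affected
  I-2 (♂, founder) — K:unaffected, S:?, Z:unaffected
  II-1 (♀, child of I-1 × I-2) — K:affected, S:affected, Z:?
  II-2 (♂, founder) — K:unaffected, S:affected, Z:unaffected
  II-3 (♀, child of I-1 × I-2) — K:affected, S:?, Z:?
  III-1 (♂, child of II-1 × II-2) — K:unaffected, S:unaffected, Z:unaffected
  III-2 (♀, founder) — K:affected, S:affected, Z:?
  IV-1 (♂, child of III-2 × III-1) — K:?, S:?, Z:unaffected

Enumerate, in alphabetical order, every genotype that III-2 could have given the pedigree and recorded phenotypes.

III-2 ∈ {KK SS Zz, KK SS zz, KK Ss Zz, KK Ss zz, Kk SS Zz, Kk SS zz, Kk Ss Zz, Kk Ss zz}

K/I-1 aff ·: Kk|KK
K/I-2 un ·: kk
K/II-1 aff I-1×I-2: Kk
K/II-2 un ·: kk
K/II-3 aff I-1×I-2: Kk
K/III-1 un II-1×II-2: kk
K/III-2 aff ·: Kk|KK
K/IV-1 ? III-2×III-1: kk|Kk
⇒ K over [I-1,I-2,II-1,II-2,II-3,III-1,III-2,IV-1]: 6 consistent
S/I-1 aff ·: Ss|SS
S/I-2 ? ·: ss|Ss|SS
S/II-1 aff I-1×I-2: Ss
S/II-2 aff ·: Ss
S/II-3 ? I-1×I-2: ss|Ss|SS
S/III-1 un II-1×II-2: ss
S/III-2 aff ·: Ss|SS
S/IV-1 ? III-2×III-1: ss|Ss
⇒ S over [I-1,I-2,II-1,II-2,II-3,III-1,III-2,IV-1]: 30 consistent
Z/I-1 aff ·: Zz|ZZ
Z/I-2 un ·: zz
Z/II-1 ? I-1×I-2: zz|Zz
Z/II-2 un ·: zz
Z/II-3 ? I-1×I-2: zz|Zz
Z/III-1 un II-1×II-2: zz
Z/III-2 ? ·: zz|Zz
Z/IV-1 un III-2×III-1: zz
⇒ Z over [I-1,I-2,II-1,II-2,II-3,III-1,III-2,IV-1]: 10 consistent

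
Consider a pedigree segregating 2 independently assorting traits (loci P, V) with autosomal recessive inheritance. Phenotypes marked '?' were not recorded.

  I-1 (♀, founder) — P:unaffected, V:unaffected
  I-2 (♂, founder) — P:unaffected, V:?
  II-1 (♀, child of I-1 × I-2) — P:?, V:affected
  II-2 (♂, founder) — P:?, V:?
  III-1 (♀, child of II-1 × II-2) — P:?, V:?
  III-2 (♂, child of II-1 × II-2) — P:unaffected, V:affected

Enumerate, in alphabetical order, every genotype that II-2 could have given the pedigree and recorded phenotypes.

P/I-1 un ·: PP|Pp
P/I-2 un ·: PP|Pp
P/II-1 ? I-1×I-2: PP|Pp|pp
P/II-2 ? ·: PP|Pp|pp
P/III-1 ? II-1×II-2: PP|Pp|pp
P/III-2 un II-1×II-2: PP|Pp
⇒ P over [I-1,I-2,II-1,II-2,III-1,III-2]: 63 consistent
V/I-1 un ·: Vv
V/I-2 ? ·: Vv|vv
V/II-1 aff I-1×I-2: vv
V/II-2 ? ·: Vv|vv
V/III-1 ? II-1×II-2: Vv|vv
V/III-2 aff II-1×II-2: vv
⇒ V over [I-1,I-2,II-1,II-2,III-1,III-2]: 6 consistent

II-2 ∈ {PP Vv, PP vv, Pp Vv, Pp vv, pp Vv, pp vv}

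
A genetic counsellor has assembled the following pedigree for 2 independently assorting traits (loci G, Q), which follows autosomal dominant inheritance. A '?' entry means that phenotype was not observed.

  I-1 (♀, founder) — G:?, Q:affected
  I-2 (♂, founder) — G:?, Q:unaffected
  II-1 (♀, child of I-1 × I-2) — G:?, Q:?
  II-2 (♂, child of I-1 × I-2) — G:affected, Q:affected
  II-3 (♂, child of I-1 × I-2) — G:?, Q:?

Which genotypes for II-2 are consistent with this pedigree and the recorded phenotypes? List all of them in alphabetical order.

II-2 ∈ {GG Qq, Gg Qq}

G/I-1 ? ·: gg|Gg|GG
G/I-2 ? ·: gg|Gg|GG
G/II-1 ? I-1×I-2: gg|Gg|GG
G/II-2 aff I-1×I-2: Gg|GG
G/II-3 ? I-1×I-2: gg|Gg|GG
⇒ G over [I-1,I-2,II-1,II-2,II-3]: 45 consistent
Q/I-1 aff ·: Qq|QQ
Q/I-2 un ·: qq
Q/II-1 ? I-1×I-2: qq|Qq
Q/II-2 aff I-1×I-2: Qq
Q/II-3 ? I-1×I-2: qq|Qq
⇒ Q over [I-1,I-2,II-1,II-2,II-3]: 5 consistent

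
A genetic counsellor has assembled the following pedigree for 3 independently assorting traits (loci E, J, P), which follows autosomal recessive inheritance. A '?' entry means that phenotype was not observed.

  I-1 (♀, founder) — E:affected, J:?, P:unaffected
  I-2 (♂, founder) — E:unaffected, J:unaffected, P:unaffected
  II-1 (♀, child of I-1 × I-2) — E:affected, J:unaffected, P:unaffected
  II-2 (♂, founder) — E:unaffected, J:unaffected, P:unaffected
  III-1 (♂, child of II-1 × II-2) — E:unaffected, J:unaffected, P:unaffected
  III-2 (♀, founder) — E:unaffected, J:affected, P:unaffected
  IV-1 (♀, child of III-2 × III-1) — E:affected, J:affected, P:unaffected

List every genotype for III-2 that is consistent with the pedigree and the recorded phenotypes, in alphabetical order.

E/I-1 aff ·: ee
E/I-2 un ·: Ee
E/II-1 aff I-1×I-2: ee
E/II-2 un ·: EE|Ee
E/III-1 un II-1×II-2: Ee
E/III-2 un ·: Ee
E/IV-1 aff III-2×III-1: ee
⇒ E over [I-1,I-2,II-1,II-2,III-1,III-2,IV-1]: 2 consistent
J/I-1 ? ·: JJ|Jj|jj
J/I-2 un ·: JJ|Jj
J/II-1 un I-1×I-2: JJ|Jj
J/II-2 un ·: JJ|Jj
J/III-1 un II-1×II-2: Jj
J/III-2 aff ·: jj
J/IV-1 aff III-2×III-1: jj
⇒ J over [I-1,I-2,II-1,II-2,III-1,III-2,IV-1]: 14 consistent
P/I-1 un ·: PP|Pp
P/I-2 un ·: PP|Pp
P/II-1 un I-1×I-2: PP|Pp
P/II-2 un ·: PP|Pp
P/III-1 un II-1×II-2: PP|Pp
P/III-2 un ·: PP|Pp
P/IV-1 un III-2×III-1: PP|Pp
⇒ P over [I-1,I-2,II-1,II-2,III-1,III-2,IV-1]: 82 consistent

III-2 ∈ {Ee jj PP, Ee jj Pp}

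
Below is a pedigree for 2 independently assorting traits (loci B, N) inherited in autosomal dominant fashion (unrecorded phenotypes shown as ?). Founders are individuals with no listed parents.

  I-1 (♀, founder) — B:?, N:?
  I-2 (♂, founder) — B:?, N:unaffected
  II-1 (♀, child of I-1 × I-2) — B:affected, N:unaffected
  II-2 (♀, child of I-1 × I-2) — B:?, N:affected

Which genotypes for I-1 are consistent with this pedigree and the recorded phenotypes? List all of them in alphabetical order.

B/I-1 ? ·: bb|Bb|BB
B/I-2 ? ·: bb|Bb|BB
B/II-1 aff I-1×I-2: Bb|BB
B/II-2 ? I-1×I-2: bb|Bb|BB
⇒ B over [I-1,I-2,II-1,II-2]: 21 consistent
N/I-1 ? ·: Nn
N/I-2 un ·: nn
N/II-1 un I-1×I-2: nn
N/II-2 aff I-1×I-2: Nn
⇒ N over [I-1,I-2,II-1,II-2]: 1 consistent

I-1 ∈ {BB Nn, Bb Nn, bb Nn}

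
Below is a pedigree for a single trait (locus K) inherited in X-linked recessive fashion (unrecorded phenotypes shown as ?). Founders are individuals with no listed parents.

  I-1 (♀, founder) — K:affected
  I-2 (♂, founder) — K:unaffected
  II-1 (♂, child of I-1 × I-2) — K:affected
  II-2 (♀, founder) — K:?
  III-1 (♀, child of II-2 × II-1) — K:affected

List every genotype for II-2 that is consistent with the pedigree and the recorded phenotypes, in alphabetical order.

II-2 ∈ {X^KX^k, X^kX^k}

K/I-1 aff ·: X^kX^k
K/I-2 un ·: X^KY
K/II-1 aff I-1×I-2: X^kY
K/II-2 ? ·: X^KX^k|X^kX^k
K/III-1 aff II-2×II-1: X^kX^k
⇒ K over [I-1,I-2,II-1,II-2,III-1]: 2 consistent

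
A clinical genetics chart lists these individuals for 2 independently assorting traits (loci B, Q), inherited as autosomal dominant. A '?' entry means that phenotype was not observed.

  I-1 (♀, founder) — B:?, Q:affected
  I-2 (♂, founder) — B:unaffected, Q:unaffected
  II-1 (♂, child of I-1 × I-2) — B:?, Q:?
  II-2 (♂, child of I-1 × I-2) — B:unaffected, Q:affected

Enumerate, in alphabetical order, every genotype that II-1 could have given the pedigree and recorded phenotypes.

B/I-1 ? ·: bb|Bb
B/I-2 un ·: bb
B/II-1 ? I-1×I-2: bb|Bb
B/II-2 un I-1×I-2: bb
⇒ B over [I-1,I-2,II-1,II-2]: 3 consistent
Q/I-1 aff ·: Qq|QQ
Q/I-2 un ·: qq
Q/II-1 ? I-1×I-2: qq|Qq
Q/II-2 aff I-1×I-2: Qq
⇒ Q over [I-1,I-2,II-1,II-2]: 3 consistent

II-1 ∈ {Bb Qq, Bb qq, bb Qq, bb qq}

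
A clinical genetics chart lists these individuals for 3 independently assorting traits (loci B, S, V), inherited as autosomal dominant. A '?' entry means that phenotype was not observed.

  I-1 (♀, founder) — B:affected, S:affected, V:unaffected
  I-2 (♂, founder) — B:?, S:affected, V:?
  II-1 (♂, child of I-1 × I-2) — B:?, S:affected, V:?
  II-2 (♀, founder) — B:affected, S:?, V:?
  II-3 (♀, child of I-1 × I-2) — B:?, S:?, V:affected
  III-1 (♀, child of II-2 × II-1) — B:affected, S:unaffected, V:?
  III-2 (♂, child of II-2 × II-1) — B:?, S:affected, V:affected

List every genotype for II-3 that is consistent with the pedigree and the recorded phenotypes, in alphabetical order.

II-3 ∈ {BB SS Vv, BB Ss Vv, BB ss Vv, Bb SS Vv, Bb Ss Vv, Bb ss Vv, bb SS Vv, bb Ss Vv, bb ss Vv}

B/I-1 aff ·: Bb|BB
B/I-2 ? ·: bb|Bb|BB
B/II-1 ? I-1×I-2: bb|Bb|BB
B/II-2 aff ·: Bb|BB
B/II-3 ? I-1×I-2: bb|Bb|BB
B/III-1 aff II-2×II-1: Bb|BB
B/III-2 ? II-2×II-1: bb|Bb|BB
⇒ B over [I-1,I-2,II-1,II-2,II-3,III-1,III-2]: 155 consistent
S/I-1 aff ·: Ss|SS
S/I-2 aff ·: Ss|SS
S/II-1 aff I-1×I-2: Ss
S/II-2 ? ·: ss|Ss
S/II-3 ? I-1×I-2: ss|Ss|SS
S/III-1 un II-2×II-1: ss
S/III-2 aff II-2×II-1: Ss|SS
⇒ S over [I-1,I-2,II-1,II-2,II-3,III-1,III-2]: 21 consistent
V/I-1 un ·: vv
V/I-2 ? ·: Vv|VV
V/II-1 ? I-1×I-2: vv|Vv
V/II-2 ? ·: vv|Vv|VV
V/II-3 aff I-1×I-2: Vv
V/III-1 ? II-2×II-1: vv|Vv|VV
V/III-2 aff II-2×II-1: Vv|VV
⇒ V over [I-1,I-2,II-1,II-2,II-3,III-1,III-2]: 27 consistent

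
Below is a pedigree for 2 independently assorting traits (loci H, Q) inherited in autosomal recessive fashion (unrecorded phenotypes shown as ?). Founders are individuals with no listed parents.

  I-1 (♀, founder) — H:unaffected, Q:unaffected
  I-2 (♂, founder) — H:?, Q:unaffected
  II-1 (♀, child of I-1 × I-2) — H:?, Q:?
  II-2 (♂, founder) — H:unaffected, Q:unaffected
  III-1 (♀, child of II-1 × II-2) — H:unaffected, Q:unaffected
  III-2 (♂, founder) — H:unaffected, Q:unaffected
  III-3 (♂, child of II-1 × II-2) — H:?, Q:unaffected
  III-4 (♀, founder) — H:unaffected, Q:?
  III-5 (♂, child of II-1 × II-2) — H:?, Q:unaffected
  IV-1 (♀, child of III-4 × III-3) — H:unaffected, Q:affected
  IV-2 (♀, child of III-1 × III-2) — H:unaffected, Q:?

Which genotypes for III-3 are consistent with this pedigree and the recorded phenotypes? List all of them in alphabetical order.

H/I-1 un ·: HH|Hh
H/I-2 ? ·: HH|Hh|hh
H/II-1 ? I-1×I-2: HH|Hh|hh
H/II-2 un ·: HH|Hh
H/III-1 un II-1×II-2: HH|Hh
H/III-2 un ·: HH|Hh
H/III-3 ? II-1×II-2: HH|Hh|hh
H/III-4 un ·: HH|Hh
H/III-5 ? II-1×II-2: HH|Hh|hh
H/IV-1 un III-4×III-3: HH|Hh
H/IV-2 un III-1×III-2: HH|Hh
⇒ H over [I-1,I-2,II-1,II-2,III-1,III-2,III-3,III-4,III-5,IV-1,IV-2]: 1991 consistent
Q/I-1 un ·: QQ|Qq
Q/I-2 un ·: QQ|Qq
Q/II-1 ? I-1×I-2: QQ|Qq|qq
Q/II-2 un ·: QQ|Qq
Q/III-1 un II-1×II-2: QQ|Qq
Q/III-2 un ·: QQ|Qq
Q/III-3 un II-1×II-2: Qq
Q/III-4 ? ·: Qq|qq
Q/III-5 un II-1×II-2: QQ|Qq
Q/IV-1 aff III-4×III-3: qq
Q/IV-2 ? III-1×III-2: QQ|Qq|qq
⇒ Q over [I-1,I-2,II-1,II-2,III-1,III-2,III-3,III-4,III-5,IV-1,IV-2]: 340 consistent

III-3 ∈ {HH Qq, Hh Qq, hh Qq}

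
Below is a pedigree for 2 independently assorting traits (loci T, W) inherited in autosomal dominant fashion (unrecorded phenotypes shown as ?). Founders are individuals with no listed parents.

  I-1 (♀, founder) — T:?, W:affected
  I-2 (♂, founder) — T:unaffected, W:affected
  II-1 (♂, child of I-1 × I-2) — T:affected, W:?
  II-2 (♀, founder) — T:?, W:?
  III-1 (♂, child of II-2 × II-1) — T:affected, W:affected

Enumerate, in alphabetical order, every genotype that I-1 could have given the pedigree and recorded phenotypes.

I-1 ∈ {TT WW, TT Ww, Tt WW, Tt Ww}

T/I-1 ? ·: Tt|TT
T/I-2 un ·: tt
T/II-1 aff I-1×I-2: Tt
T/II-2 ? ·: tt|Tt|TT
T/III-1 aff II-2×II-1: Tt|TT
⇒ T over [I-1,I-2,II-1,II-2,III-1]: 10 consistent
W/I-1 aff ·: Ww|WW
W/I-2 aff ·: Ww|WW
W/II-1 ? I-1×I-2: ww|Ww|WW
W/II-2 ? ·: ww|Ww|WW
W/III-1 aff II-2×II-1: Ww|WW
⇒ W over [I-1,I-2,II-1,II-2,III-1]: 33 consistent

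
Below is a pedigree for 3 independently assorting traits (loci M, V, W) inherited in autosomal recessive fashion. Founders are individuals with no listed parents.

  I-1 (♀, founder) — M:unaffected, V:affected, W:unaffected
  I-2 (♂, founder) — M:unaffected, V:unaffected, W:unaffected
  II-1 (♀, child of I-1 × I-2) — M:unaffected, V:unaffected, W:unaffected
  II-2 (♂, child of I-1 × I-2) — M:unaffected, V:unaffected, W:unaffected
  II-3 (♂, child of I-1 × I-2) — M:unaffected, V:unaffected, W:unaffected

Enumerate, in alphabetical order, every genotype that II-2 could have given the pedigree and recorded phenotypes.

M/I-1 un ·: MM|Mm
M/I-2 un ·: MM|Mm
M/II-1 un I-1×I-2: MM|Mm
M/II-2 un I-1×I-2: MM|Mm
M/II-3 un I-1×I-2: MM|Mm
⇒ M over [I-1,I-2,II-1,II-2,II-3]: 25 consistent
V/I-1 aff ·: vv
V/I-2 un ·: VV|Vv
V/II-1 un I-1×I-2: Vv
V/II-2 un I-1×I-2: Vv
V/II-3 un I-1×I-2: Vv
⇒ V over [I-1,I-2,II-1,II-2,II-3]: 2 consistent
W/I-1 un ·: WW|Ww
W/I-2 un ·: WW|Ww
W/II-1 un I-1×I-2: WW|Ww
W/II-2 un I-1×I-2: WW|Ww
W/II-3 un I-1×I-2: WW|Ww
⇒ W over [I-1,I-2,II-1,II-2,II-3]: 25 consistent

II-2 ∈ {MM Vv WW, MM Vv Ww, Mm Vv WW, Mm Vv Ww}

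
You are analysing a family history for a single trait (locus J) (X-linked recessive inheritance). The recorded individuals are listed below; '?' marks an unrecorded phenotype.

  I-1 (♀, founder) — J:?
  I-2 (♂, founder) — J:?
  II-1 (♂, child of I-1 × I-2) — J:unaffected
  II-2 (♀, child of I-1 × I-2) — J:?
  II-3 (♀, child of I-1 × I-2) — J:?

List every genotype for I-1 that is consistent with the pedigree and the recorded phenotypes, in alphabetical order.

J/I-1 ? ·: X^JX^J|X^JX^j
J/I-2 ? ·: X^JY|X^jY
J/II-1 un I-1×I-2: X^JY
J/II-2 ? I-1×I-2: X^JX^J|X^JX^j|X^jX^j
J/II-3 ? I-1×I-2: X^JX^J|X^JX^j|X^jX^j
⇒ J over [I-1,I-2,II-1,II-2,II-3]: 10 consistent

I-1 ∈ {X^JX^J, X^JX^j}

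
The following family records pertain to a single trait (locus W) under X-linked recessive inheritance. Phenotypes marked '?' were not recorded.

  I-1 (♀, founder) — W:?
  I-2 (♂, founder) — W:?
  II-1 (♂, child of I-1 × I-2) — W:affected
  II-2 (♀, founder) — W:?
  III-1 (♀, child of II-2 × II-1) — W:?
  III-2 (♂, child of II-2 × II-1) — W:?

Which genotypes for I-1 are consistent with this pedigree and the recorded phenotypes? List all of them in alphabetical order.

I-1 ∈ {X^WX^w, X^wX^w}

W/I-1 ? ·: X^WX^w|X^wX^w
W/I-2 ? ·: X^WY|X^wY
W/II-1 aff I-1×I-2: X^wY
W/II-2 ? ·: X^WX^W|X^WX^w|X^wX^w
W/III-1 ? II-2×II-1: X^WX^w|X^wX^w
W/III-2 ? II-2×II-1: X^WY|X^wY
⇒ W over [I-1,I-2,II-1,II-2,III-1,III-2]: 24 consistent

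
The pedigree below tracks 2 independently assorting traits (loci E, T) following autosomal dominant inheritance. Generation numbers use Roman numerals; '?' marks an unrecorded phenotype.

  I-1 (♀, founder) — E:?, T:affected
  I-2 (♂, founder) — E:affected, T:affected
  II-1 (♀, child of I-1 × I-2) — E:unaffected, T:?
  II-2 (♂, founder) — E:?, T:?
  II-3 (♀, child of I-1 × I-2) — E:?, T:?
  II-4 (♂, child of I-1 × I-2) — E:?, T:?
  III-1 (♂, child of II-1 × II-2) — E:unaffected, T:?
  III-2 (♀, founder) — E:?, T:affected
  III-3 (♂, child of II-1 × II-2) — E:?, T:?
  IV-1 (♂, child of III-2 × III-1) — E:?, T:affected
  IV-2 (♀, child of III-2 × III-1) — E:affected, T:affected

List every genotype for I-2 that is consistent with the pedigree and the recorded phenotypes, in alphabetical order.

E/I-1 ? ·: ee|Ee
E/I-2 aff ·: Ee
E/II-1 un I-1×I-2: ee
E/II-2 ? ·: ee|Ee
E/II-3 ? I-1×I-2: ee|Ee|EE
E/II-4 ? I-1×I-2: ee|Ee|EE
E/III-1 un II-1×II-2: ee
E/III-2 ? ·: Ee|EE
E/III-3 ? II-1×II-2: ee|Ee
E/IV-1 ? III-2×III-1: ee|Ee
E/IV-2 aff III-2×III-1: Ee
⇒ E over [I-1,I-2,II-1,II-2,II-3,II-4,III-1,III-2,III-3,IV-1,IV-2]: 117 consistent
T/I-1 aff ·: Tt|TT
T/I-2 aff ·: Tt|TT
T/II-1 ? I-1×I-2: tt|Tt|TT
T/II-2 ? ·: tt|Tt|TT
T/II-3 ? I-1×I-2: tt|Tt|TT
T/II-4 ? I-1×I-2: tt|Tt|TT
T/III-1 ? II-1×II-2: tt|Tt|TT
T/III-2 aff ·: Tt|TT
T/III-3 ? II-1×II-2: tt|Tt|TT
T/IV-1 aff III-2×III-1: Tt|TT
T/IV-2 aff III-2×III-1: Tt|TT
⇒ T over [I-1,I-2,II-1,II-2,II-3,II-4,III-1,III-2,III-3,IV-1,IV-2]: 2519 consistent

I-2 ∈ {Ee TT, Ee Tt}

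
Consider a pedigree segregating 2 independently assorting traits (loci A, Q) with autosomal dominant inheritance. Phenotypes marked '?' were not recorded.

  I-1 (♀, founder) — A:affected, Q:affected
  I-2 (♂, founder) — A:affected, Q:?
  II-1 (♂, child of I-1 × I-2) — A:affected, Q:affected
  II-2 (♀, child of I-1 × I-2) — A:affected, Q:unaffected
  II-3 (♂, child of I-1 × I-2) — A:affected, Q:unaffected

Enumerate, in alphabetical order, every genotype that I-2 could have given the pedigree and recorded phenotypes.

I-2 ∈ {AA Qq, AA qq, Aa Qq, Aa qq}

A/I-1 aff ·: Aa|AA
A/I-2 aff ·: Aa|AA
A/II-1 aff I-1×I-2: Aa|AA
A/II-2 aff I-1×I-2: Aa|AA
A/II-3 aff I-1×I-2: Aa|AA
⇒ A over [I-1,I-2,II-1,II-2,II-3]: 25 consistent
Q/I-1 aff ·: Qq
Q/I-2 ? ·: qq|Qq
Q/II-1 aff I-1×I-2: Qq|QQ
Q/II-2 un I-1×I-2: qq
Q/II-3 un I-1×I-2: qq
⇒ Q over [I-1,I-2,II-1,II-2,II-3]: 3 consistent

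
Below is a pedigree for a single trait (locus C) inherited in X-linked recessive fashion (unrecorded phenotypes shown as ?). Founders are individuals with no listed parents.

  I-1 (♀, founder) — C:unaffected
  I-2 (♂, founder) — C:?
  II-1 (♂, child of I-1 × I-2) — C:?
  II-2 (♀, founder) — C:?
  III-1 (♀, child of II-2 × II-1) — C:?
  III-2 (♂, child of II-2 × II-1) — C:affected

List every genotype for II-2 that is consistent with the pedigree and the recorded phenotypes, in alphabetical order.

C/I-1 un ·: X^CX^C|X^CX^c
C/I-2 ? ·: X^CY|X^cY
C/II-1 ? I-1×I-2: X^CY|X^cY
C/II-2 ? ·: X^CX^c|X^cX^c
C/III-1 ? II-2×II-1: X^CX^C|X^CX^c|X^cX^c
C/III-2 aff II-2×II-1: X^cY
⇒ C over [I-1,I-2,II-1,II-2,III-1,III-2]: 18 consistent

II-2 ∈ {X^CX^c, X^cX^c}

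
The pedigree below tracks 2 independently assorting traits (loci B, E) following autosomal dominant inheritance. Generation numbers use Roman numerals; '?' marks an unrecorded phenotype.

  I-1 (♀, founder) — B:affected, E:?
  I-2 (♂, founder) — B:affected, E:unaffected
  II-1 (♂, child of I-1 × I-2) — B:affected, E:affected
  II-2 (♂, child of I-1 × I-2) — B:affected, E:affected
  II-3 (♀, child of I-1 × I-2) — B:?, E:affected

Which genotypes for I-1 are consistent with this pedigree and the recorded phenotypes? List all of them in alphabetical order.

B/I-1 aff ·: Bb|BB
B/I-2 aff ·: Bb|BB
B/II-1 aff I-1×I-2: Bb|BB
B/II-2 aff I-1×I-2: Bb|BB
B/II-3 ? I-1×I-2: bb|Bb|BB
⇒ B over [I-1,I-2,II-1,II-2,II-3]: 29 consistent
E/I-1 ? ·: Ee|EE
E/I-2 un ·: ee
E/II-1 aff I-1×I-2: Ee
E/II-2 aff I-1×I-2: Ee
E/II-3 aff I-1×I-2: Ee
⇒ E over [I-1,I-2,II-1,II-2,II-3]: 2 consistent

I-1 ∈ {BB EE, BB Ee, Bb EE, Bb Ee}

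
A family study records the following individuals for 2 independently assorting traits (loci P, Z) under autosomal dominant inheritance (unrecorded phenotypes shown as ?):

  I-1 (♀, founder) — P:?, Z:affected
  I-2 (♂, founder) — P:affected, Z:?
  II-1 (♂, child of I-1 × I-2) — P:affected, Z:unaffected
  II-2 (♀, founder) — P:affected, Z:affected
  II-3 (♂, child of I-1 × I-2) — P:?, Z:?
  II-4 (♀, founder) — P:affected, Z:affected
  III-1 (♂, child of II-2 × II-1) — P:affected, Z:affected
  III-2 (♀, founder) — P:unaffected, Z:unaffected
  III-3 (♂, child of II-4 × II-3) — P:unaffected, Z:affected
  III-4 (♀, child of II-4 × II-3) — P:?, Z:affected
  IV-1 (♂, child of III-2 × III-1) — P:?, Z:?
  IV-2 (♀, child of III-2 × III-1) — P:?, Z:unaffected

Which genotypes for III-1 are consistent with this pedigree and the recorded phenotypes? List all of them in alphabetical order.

P/I-1 ? ·: pp|Pp|PP
P/I-2 aff ·: Pp|PP
P/II-1 aff I-1×I-2: Pp|PP
P/II-2 aff ·: Pp|PP
P/II-3 ? I-1×I-2: pp|Pp
P/II-4 aff ·: Pp
P/III-1 aff II-2×II-1: Pp|PP
P/III-2 un ·: pp
P/III-3 un II-4×II-3: pp
P/III-4 ? II-4×II-3: pp|Pp|PP
P/IV-1 ? III-2×III-1: pp|Pp
P/IV-2 ? III-2×III-1: pp|Pp
⇒ P over [I-1,I-2,II-1,II-2,II-3,II-4,III-1,III-2,III-3,III-4,IV-1,IV-2]: 256 consistent
Z/I-1 aff ·: Zz
Z/I-2 ? ·: zz|Zz
Z/II-1 un I-1×I-2: zz
Z/II-2 aff ·: Zz|ZZ
Z/II-3 ? I-1×I-2: zz|Zz|ZZ
Z/II-4 aff ·: Zz|ZZ
Z/III-1 aff II-2×II-1: Zz
Z/III-2 un ·: zz
Z/III-3 aff II-4×II-3: Zz|ZZ
Z/III-4 aff II-4×II-3: Zz|ZZ
Z/IV-1 ? III-2×III-1: zz|Zz
Z/IV-2 un III-2×III-1: zz
⇒ Z over [I-1,I-2,II-1,II-2,II-3,II-4,III-1,III-2,III-3,III-4,IV-1,IV-2]: 100 consistent

III-1 ∈ {PP Zz, Pp Zz}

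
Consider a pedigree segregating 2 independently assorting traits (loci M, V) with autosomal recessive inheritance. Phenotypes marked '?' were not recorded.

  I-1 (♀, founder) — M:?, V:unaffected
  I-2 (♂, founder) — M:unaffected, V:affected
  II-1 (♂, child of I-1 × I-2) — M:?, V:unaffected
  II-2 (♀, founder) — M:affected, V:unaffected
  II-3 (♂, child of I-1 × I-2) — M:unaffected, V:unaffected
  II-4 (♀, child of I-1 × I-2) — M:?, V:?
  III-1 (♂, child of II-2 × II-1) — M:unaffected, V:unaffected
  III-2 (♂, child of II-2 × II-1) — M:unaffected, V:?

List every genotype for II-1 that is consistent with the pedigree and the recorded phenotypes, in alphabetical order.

II-1 ∈ {MM Vv, Mm Vv}

M/I-1 ? ·: MM|Mm|mm
M/I-2 un ·: MM|Mm
M/II-1 ? I-1×I-2: MM|Mm
M/II-2 aff ·: mm
M/II-3 un I-1×I-2: MM|Mm
M/II-4 ? I-1×I-2: MM|Mm|mm
M/III-1 un II-2×II-1: Mm
M/III-2 un II-2×II-1: Mm
⇒ M over [I-1,I-2,II-1,II-2,II-3,II-4,III-1,III-2]: 32 consistent
V/I-1 un ·: VV|Vv
V/I-2 aff ·: vv
V/II-1 un I-1×I-2: Vv
V/II-2 un ·: VV|Vv
V/II-3 un I-1×I-2: Vv
V/II-4 ? I-1×I-2: Vv|vv
V/III-1 un II-2×II-1: VV|Vv
V/III-2 ? II-2×II-1: VV|Vv|vv
⇒ V over [I-1,I-2,II-1,II-2,II-3,II-4,III-1,III-2]: 30 consistent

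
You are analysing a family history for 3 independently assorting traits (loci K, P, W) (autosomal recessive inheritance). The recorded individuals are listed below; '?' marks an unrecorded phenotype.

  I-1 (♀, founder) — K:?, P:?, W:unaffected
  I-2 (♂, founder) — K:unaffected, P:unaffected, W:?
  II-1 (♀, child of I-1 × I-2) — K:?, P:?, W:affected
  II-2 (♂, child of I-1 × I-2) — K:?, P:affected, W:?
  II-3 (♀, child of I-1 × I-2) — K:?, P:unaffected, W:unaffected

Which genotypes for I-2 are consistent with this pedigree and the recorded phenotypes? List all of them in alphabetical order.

I-2 ∈ {KK Pp Ww, KK Pp ww, Kk Pp Ww, Kk Pp ww}

K/I-1 ? ·: KK|Kk|kk
K/I-2 un ·: KK|Kk
K/II-1 ? I-1×I-2: KK|Kk|kk
K/II-2 ? I-1×I-2: KK|Kk|kk
K/II-3 ? I-1×I-2: KK|Kk|kk
⇒ K over [I-1,I-2,II-1,II-2,II-3]: 53 consistent
P/I-1 ? ·: Pp|pp
P/I-2 un ·: Pp
P/II-1 ? I-1×I-2: PP|Pp|pp
P/II-2 aff I-1×I-2: pp
P/II-3 un I-1×I-2: PP|Pp
⇒ P over [I-1,I-2,II-1,II-2,II-3]: 8 consistent
W/I-1 un ·: Ww
W/I-2 ? ·: Ww|ww
W/II-1 aff I-1×I-2: ww
W/II-2 ? I-1×I-2: WW|Ww|ww
W/II-3 un I-1×I-2: WW|Ww
⇒ W over [I-1,I-2,II-1,II-2,II-3]: 8 consistent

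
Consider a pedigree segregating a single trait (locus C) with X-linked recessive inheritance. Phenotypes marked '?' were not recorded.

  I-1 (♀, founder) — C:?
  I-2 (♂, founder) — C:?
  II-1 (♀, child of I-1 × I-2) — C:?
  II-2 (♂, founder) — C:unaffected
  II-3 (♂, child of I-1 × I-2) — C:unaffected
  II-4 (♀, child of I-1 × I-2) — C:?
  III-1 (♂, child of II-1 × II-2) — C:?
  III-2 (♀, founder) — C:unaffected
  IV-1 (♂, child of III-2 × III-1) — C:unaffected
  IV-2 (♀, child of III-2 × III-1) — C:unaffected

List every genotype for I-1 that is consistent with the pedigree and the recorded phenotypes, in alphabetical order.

C/I-1 ? ·: X^CX^C|X^CX^c
C/I-2 ? ·: X^CY|X^cY
C/II-1 ? I-1×I-2: X^CX^C|X^CX^c|X^cX^c
C/II-2 un ·: X^CY
C/II-3 un I-1×I-2: X^CY
C/II-4 ? I-1×I-2: X^CX^C|X^CX^c|X^cX^c
C/III-1 ? II-1×II-2: X^CY|X^cY
C/III-2 un ·: X^CX^C|X^CX^c
C/IV-1 un III-2×III-1: X^CY
C/IV-2 un III-2×III-1: X^CX^C|X^CX^c
⇒ C over [I-1,I-2,II-1,II-2,II-3,II-4,III-1,III-2,IV-1,IV-2]: 38 consistent

I-1 ∈ {X^CX^C, X^CX^c}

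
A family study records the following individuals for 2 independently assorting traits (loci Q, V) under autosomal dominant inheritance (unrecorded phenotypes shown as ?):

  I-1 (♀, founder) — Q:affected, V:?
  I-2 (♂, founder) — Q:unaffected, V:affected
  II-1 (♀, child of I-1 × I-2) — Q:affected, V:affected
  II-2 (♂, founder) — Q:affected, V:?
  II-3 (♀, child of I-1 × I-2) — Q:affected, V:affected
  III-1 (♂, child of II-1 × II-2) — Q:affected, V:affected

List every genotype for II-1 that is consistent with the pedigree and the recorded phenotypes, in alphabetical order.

Q/I-1 aff ·: Qq|QQ
Q/I-2 un ·: qq
Q/II-1 aff I-1×I-2: Qq
Q/II-2 aff ·: Qq|QQ
Q/II-3 aff I-1×I-2: Qq
Q/III-1 aff II-1×II-2: Qq|QQ
⇒ Q over [I-1,I-2,II-1,II-2,II-3,III-1]: 8 consistent
V/I-1 ? ·: vv|Vv|VV
V/I-2 aff ·: Vv|VV
V/II-1 aff I-1×I-2: Vv|VV
V/II-2 ? ·: vv|Vv|VV
V/II-3 aff I-1×I-2: Vv|VV
V/III-1 aff II-1×II-2: Vv|VV
⇒ V over [I-1,I-2,II-1,II-2,II-3,III-1]: 68 consistent

II-1 ∈ {Qq VV, Qq Vv}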